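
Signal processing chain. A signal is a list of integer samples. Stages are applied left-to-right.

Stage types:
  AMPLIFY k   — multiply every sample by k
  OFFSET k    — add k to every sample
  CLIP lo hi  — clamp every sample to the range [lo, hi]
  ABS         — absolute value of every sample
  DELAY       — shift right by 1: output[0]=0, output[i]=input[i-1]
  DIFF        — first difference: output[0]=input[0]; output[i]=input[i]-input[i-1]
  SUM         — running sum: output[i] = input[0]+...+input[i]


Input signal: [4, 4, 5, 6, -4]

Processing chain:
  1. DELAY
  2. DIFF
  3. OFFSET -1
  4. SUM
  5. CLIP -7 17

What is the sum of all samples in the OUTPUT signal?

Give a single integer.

Answer: 4

Derivation:
Input: [4, 4, 5, 6, -4]
Stage 1 (DELAY): [0, 4, 4, 5, 6] = [0, 4, 4, 5, 6] -> [0, 4, 4, 5, 6]
Stage 2 (DIFF): s[0]=0, 4-0=4, 4-4=0, 5-4=1, 6-5=1 -> [0, 4, 0, 1, 1]
Stage 3 (OFFSET -1): 0+-1=-1, 4+-1=3, 0+-1=-1, 1+-1=0, 1+-1=0 -> [-1, 3, -1, 0, 0]
Stage 4 (SUM): sum[0..0]=-1, sum[0..1]=2, sum[0..2]=1, sum[0..3]=1, sum[0..4]=1 -> [-1, 2, 1, 1, 1]
Stage 5 (CLIP -7 17): clip(-1,-7,17)=-1, clip(2,-7,17)=2, clip(1,-7,17)=1, clip(1,-7,17)=1, clip(1,-7,17)=1 -> [-1, 2, 1, 1, 1]
Output sum: 4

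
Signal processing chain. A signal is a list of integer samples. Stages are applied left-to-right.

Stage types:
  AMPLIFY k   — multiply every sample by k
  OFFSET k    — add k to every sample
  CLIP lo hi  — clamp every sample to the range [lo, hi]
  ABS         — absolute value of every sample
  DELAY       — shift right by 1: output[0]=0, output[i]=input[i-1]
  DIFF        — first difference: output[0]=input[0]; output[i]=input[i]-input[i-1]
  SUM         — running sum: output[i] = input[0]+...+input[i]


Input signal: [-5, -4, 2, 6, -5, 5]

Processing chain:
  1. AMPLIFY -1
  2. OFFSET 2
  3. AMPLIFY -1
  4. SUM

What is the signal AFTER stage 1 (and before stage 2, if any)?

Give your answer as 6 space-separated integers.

Input: [-5, -4, 2, 6, -5, 5]
Stage 1 (AMPLIFY -1): -5*-1=5, -4*-1=4, 2*-1=-2, 6*-1=-6, -5*-1=5, 5*-1=-5 -> [5, 4, -2, -6, 5, -5]

Answer: 5 4 -2 -6 5 -5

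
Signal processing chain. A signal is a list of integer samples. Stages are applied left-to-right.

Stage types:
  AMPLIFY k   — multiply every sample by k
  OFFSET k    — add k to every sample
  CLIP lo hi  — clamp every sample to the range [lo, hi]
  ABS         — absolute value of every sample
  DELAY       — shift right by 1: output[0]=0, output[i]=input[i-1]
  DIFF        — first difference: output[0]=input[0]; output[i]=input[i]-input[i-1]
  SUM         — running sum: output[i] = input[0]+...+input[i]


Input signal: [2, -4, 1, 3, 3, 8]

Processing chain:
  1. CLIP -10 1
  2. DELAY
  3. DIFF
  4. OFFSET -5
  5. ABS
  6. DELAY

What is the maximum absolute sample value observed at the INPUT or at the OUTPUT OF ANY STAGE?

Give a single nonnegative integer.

Input: [2, -4, 1, 3, 3, 8] (max |s|=8)
Stage 1 (CLIP -10 1): clip(2,-10,1)=1, clip(-4,-10,1)=-4, clip(1,-10,1)=1, clip(3,-10,1)=1, clip(3,-10,1)=1, clip(8,-10,1)=1 -> [1, -4, 1, 1, 1, 1] (max |s|=4)
Stage 2 (DELAY): [0, 1, -4, 1, 1, 1] = [0, 1, -4, 1, 1, 1] -> [0, 1, -4, 1, 1, 1] (max |s|=4)
Stage 3 (DIFF): s[0]=0, 1-0=1, -4-1=-5, 1--4=5, 1-1=0, 1-1=0 -> [0, 1, -5, 5, 0, 0] (max |s|=5)
Stage 4 (OFFSET -5): 0+-5=-5, 1+-5=-4, -5+-5=-10, 5+-5=0, 0+-5=-5, 0+-5=-5 -> [-5, -4, -10, 0, -5, -5] (max |s|=10)
Stage 5 (ABS): |-5|=5, |-4|=4, |-10|=10, |0|=0, |-5|=5, |-5|=5 -> [5, 4, 10, 0, 5, 5] (max |s|=10)
Stage 6 (DELAY): [0, 5, 4, 10, 0, 5] = [0, 5, 4, 10, 0, 5] -> [0, 5, 4, 10, 0, 5] (max |s|=10)
Overall max amplitude: 10

Answer: 10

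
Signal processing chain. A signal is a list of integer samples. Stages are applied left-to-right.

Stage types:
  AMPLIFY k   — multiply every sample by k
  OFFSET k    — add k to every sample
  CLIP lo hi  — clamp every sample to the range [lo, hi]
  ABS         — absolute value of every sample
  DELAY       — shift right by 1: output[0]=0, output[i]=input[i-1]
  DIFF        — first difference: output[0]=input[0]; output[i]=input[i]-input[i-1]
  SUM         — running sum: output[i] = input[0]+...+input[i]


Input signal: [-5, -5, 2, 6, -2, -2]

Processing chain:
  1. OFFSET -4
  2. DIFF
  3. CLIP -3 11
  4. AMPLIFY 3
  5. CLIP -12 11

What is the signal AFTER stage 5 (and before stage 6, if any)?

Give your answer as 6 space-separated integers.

Answer: -9 0 11 11 -9 0

Derivation:
Input: [-5, -5, 2, 6, -2, -2]
Stage 1 (OFFSET -4): -5+-4=-9, -5+-4=-9, 2+-4=-2, 6+-4=2, -2+-4=-6, -2+-4=-6 -> [-9, -9, -2, 2, -6, -6]
Stage 2 (DIFF): s[0]=-9, -9--9=0, -2--9=7, 2--2=4, -6-2=-8, -6--6=0 -> [-9, 0, 7, 4, -8, 0]
Stage 3 (CLIP -3 11): clip(-9,-3,11)=-3, clip(0,-3,11)=0, clip(7,-3,11)=7, clip(4,-3,11)=4, clip(-8,-3,11)=-3, clip(0,-3,11)=0 -> [-3, 0, 7, 4, -3, 0]
Stage 4 (AMPLIFY 3): -3*3=-9, 0*3=0, 7*3=21, 4*3=12, -3*3=-9, 0*3=0 -> [-9, 0, 21, 12, -9, 0]
Stage 5 (CLIP -12 11): clip(-9,-12,11)=-9, clip(0,-12,11)=0, clip(21,-12,11)=11, clip(12,-12,11)=11, clip(-9,-12,11)=-9, clip(0,-12,11)=0 -> [-9, 0, 11, 11, -9, 0]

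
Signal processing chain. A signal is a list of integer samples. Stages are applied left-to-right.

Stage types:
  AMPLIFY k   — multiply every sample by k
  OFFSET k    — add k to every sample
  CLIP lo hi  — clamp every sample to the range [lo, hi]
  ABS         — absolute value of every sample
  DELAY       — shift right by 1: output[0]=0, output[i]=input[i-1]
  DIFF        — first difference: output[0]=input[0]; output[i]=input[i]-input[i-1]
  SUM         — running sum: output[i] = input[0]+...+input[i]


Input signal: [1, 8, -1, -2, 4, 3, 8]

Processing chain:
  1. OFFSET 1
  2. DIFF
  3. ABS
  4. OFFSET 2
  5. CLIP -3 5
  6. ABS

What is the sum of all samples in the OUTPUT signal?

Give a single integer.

Answer: 30

Derivation:
Input: [1, 8, -1, -2, 4, 3, 8]
Stage 1 (OFFSET 1): 1+1=2, 8+1=9, -1+1=0, -2+1=-1, 4+1=5, 3+1=4, 8+1=9 -> [2, 9, 0, -1, 5, 4, 9]
Stage 2 (DIFF): s[0]=2, 9-2=7, 0-9=-9, -1-0=-1, 5--1=6, 4-5=-1, 9-4=5 -> [2, 7, -9, -1, 6, -1, 5]
Stage 3 (ABS): |2|=2, |7|=7, |-9|=9, |-1|=1, |6|=6, |-1|=1, |5|=5 -> [2, 7, 9, 1, 6, 1, 5]
Stage 4 (OFFSET 2): 2+2=4, 7+2=9, 9+2=11, 1+2=3, 6+2=8, 1+2=3, 5+2=7 -> [4, 9, 11, 3, 8, 3, 7]
Stage 5 (CLIP -3 5): clip(4,-3,5)=4, clip(9,-3,5)=5, clip(11,-3,5)=5, clip(3,-3,5)=3, clip(8,-3,5)=5, clip(3,-3,5)=3, clip(7,-3,5)=5 -> [4, 5, 5, 3, 5, 3, 5]
Stage 6 (ABS): |4|=4, |5|=5, |5|=5, |3|=3, |5|=5, |3|=3, |5|=5 -> [4, 5, 5, 3, 5, 3, 5]
Output sum: 30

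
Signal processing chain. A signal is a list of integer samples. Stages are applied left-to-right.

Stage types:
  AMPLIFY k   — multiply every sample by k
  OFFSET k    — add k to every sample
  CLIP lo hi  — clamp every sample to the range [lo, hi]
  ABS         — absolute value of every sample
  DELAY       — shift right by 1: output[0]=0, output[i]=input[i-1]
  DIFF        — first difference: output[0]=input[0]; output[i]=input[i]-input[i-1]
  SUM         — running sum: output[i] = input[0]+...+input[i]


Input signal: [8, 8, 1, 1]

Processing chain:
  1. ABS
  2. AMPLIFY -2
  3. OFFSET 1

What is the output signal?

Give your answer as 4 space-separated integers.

Answer: -15 -15 -1 -1

Derivation:
Input: [8, 8, 1, 1]
Stage 1 (ABS): |8|=8, |8|=8, |1|=1, |1|=1 -> [8, 8, 1, 1]
Stage 2 (AMPLIFY -2): 8*-2=-16, 8*-2=-16, 1*-2=-2, 1*-2=-2 -> [-16, -16, -2, -2]
Stage 3 (OFFSET 1): -16+1=-15, -16+1=-15, -2+1=-1, -2+1=-1 -> [-15, -15, -1, -1]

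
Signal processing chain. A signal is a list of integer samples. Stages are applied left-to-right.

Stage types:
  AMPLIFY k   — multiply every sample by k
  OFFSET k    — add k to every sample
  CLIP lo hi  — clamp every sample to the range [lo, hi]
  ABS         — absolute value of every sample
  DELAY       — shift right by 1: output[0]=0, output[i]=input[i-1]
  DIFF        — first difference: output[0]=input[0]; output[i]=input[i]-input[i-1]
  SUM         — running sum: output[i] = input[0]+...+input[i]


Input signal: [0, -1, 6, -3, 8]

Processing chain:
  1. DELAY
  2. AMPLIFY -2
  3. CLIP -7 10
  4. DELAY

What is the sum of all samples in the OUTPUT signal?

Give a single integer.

Input: [0, -1, 6, -3, 8]
Stage 1 (DELAY): [0, 0, -1, 6, -3] = [0, 0, -1, 6, -3] -> [0, 0, -1, 6, -3]
Stage 2 (AMPLIFY -2): 0*-2=0, 0*-2=0, -1*-2=2, 6*-2=-12, -3*-2=6 -> [0, 0, 2, -12, 6]
Stage 3 (CLIP -7 10): clip(0,-7,10)=0, clip(0,-7,10)=0, clip(2,-7,10)=2, clip(-12,-7,10)=-7, clip(6,-7,10)=6 -> [0, 0, 2, -7, 6]
Stage 4 (DELAY): [0, 0, 0, 2, -7] = [0, 0, 0, 2, -7] -> [0, 0, 0, 2, -7]
Output sum: -5

Answer: -5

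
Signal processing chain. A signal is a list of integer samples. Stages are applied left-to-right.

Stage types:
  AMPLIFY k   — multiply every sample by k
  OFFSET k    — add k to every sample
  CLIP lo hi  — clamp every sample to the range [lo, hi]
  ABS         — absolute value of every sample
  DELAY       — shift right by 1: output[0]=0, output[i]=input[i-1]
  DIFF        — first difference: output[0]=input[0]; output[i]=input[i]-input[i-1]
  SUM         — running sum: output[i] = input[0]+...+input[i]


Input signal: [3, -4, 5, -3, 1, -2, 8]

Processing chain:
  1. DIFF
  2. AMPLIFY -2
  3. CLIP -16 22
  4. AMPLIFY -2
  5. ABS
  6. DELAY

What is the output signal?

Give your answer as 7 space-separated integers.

Answer: 0 12 28 32 32 16 12

Derivation:
Input: [3, -4, 5, -3, 1, -2, 8]
Stage 1 (DIFF): s[0]=3, -4-3=-7, 5--4=9, -3-5=-8, 1--3=4, -2-1=-3, 8--2=10 -> [3, -7, 9, -8, 4, -3, 10]
Stage 2 (AMPLIFY -2): 3*-2=-6, -7*-2=14, 9*-2=-18, -8*-2=16, 4*-2=-8, -3*-2=6, 10*-2=-20 -> [-6, 14, -18, 16, -8, 6, -20]
Stage 3 (CLIP -16 22): clip(-6,-16,22)=-6, clip(14,-16,22)=14, clip(-18,-16,22)=-16, clip(16,-16,22)=16, clip(-8,-16,22)=-8, clip(6,-16,22)=6, clip(-20,-16,22)=-16 -> [-6, 14, -16, 16, -8, 6, -16]
Stage 4 (AMPLIFY -2): -6*-2=12, 14*-2=-28, -16*-2=32, 16*-2=-32, -8*-2=16, 6*-2=-12, -16*-2=32 -> [12, -28, 32, -32, 16, -12, 32]
Stage 5 (ABS): |12|=12, |-28|=28, |32|=32, |-32|=32, |16|=16, |-12|=12, |32|=32 -> [12, 28, 32, 32, 16, 12, 32]
Stage 6 (DELAY): [0, 12, 28, 32, 32, 16, 12] = [0, 12, 28, 32, 32, 16, 12] -> [0, 12, 28, 32, 32, 16, 12]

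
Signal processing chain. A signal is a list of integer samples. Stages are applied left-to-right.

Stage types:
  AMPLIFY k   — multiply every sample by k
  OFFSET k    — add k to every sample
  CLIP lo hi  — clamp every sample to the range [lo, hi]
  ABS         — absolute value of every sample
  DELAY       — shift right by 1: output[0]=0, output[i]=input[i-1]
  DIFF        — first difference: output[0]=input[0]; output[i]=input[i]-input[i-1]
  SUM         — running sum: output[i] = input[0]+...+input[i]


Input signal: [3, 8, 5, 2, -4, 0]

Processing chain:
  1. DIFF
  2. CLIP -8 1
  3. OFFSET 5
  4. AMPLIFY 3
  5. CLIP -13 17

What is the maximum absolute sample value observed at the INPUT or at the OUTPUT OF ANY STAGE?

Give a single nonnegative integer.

Answer: 18

Derivation:
Input: [3, 8, 5, 2, -4, 0] (max |s|=8)
Stage 1 (DIFF): s[0]=3, 8-3=5, 5-8=-3, 2-5=-3, -4-2=-6, 0--4=4 -> [3, 5, -3, -3, -6, 4] (max |s|=6)
Stage 2 (CLIP -8 1): clip(3,-8,1)=1, clip(5,-8,1)=1, clip(-3,-8,1)=-3, clip(-3,-8,1)=-3, clip(-6,-8,1)=-6, clip(4,-8,1)=1 -> [1, 1, -3, -3, -6, 1] (max |s|=6)
Stage 3 (OFFSET 5): 1+5=6, 1+5=6, -3+5=2, -3+5=2, -6+5=-1, 1+5=6 -> [6, 6, 2, 2, -1, 6] (max |s|=6)
Stage 4 (AMPLIFY 3): 6*3=18, 6*3=18, 2*3=6, 2*3=6, -1*3=-3, 6*3=18 -> [18, 18, 6, 6, -3, 18] (max |s|=18)
Stage 5 (CLIP -13 17): clip(18,-13,17)=17, clip(18,-13,17)=17, clip(6,-13,17)=6, clip(6,-13,17)=6, clip(-3,-13,17)=-3, clip(18,-13,17)=17 -> [17, 17, 6, 6, -3, 17] (max |s|=17)
Overall max amplitude: 18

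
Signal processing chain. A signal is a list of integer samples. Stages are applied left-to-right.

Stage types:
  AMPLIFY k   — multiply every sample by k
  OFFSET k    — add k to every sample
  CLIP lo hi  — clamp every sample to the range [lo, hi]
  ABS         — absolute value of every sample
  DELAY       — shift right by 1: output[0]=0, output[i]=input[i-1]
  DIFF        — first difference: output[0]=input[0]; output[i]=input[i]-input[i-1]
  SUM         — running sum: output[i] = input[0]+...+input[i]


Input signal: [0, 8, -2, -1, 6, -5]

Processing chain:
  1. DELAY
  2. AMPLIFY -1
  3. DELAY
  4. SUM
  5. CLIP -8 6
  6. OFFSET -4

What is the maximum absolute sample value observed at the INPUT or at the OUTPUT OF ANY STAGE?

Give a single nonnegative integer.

Answer: 12

Derivation:
Input: [0, 8, -2, -1, 6, -5] (max |s|=8)
Stage 1 (DELAY): [0, 0, 8, -2, -1, 6] = [0, 0, 8, -2, -1, 6] -> [0, 0, 8, -2, -1, 6] (max |s|=8)
Stage 2 (AMPLIFY -1): 0*-1=0, 0*-1=0, 8*-1=-8, -2*-1=2, -1*-1=1, 6*-1=-6 -> [0, 0, -8, 2, 1, -6] (max |s|=8)
Stage 3 (DELAY): [0, 0, 0, -8, 2, 1] = [0, 0, 0, -8, 2, 1] -> [0, 0, 0, -8, 2, 1] (max |s|=8)
Stage 4 (SUM): sum[0..0]=0, sum[0..1]=0, sum[0..2]=0, sum[0..3]=-8, sum[0..4]=-6, sum[0..5]=-5 -> [0, 0, 0, -8, -6, -5] (max |s|=8)
Stage 5 (CLIP -8 6): clip(0,-8,6)=0, clip(0,-8,6)=0, clip(0,-8,6)=0, clip(-8,-8,6)=-8, clip(-6,-8,6)=-6, clip(-5,-8,6)=-5 -> [0, 0, 0, -8, -6, -5] (max |s|=8)
Stage 6 (OFFSET -4): 0+-4=-4, 0+-4=-4, 0+-4=-4, -8+-4=-12, -6+-4=-10, -5+-4=-9 -> [-4, -4, -4, -12, -10, -9] (max |s|=12)
Overall max amplitude: 12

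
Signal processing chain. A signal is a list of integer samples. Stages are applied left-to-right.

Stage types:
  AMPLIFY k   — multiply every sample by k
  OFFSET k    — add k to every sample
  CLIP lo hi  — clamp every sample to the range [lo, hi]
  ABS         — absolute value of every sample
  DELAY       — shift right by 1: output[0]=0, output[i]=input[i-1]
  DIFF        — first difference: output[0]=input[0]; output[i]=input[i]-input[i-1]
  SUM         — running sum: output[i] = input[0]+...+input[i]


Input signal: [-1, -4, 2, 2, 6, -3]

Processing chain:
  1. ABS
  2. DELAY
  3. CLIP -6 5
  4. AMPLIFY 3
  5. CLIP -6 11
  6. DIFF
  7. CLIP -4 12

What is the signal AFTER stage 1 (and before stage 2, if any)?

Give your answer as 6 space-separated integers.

Answer: 1 4 2 2 6 3

Derivation:
Input: [-1, -4, 2, 2, 6, -3]
Stage 1 (ABS): |-1|=1, |-4|=4, |2|=2, |2|=2, |6|=6, |-3|=3 -> [1, 4, 2, 2, 6, 3]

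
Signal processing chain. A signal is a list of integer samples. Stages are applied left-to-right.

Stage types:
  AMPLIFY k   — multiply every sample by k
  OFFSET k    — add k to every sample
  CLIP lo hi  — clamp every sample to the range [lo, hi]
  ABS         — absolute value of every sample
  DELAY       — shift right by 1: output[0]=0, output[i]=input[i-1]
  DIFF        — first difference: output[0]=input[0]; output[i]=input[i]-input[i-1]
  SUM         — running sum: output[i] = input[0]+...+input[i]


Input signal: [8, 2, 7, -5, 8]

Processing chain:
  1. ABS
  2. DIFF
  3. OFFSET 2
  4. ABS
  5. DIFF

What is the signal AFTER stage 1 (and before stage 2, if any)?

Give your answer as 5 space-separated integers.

Input: [8, 2, 7, -5, 8]
Stage 1 (ABS): |8|=8, |2|=2, |7|=7, |-5|=5, |8|=8 -> [8, 2, 7, 5, 8]

Answer: 8 2 7 5 8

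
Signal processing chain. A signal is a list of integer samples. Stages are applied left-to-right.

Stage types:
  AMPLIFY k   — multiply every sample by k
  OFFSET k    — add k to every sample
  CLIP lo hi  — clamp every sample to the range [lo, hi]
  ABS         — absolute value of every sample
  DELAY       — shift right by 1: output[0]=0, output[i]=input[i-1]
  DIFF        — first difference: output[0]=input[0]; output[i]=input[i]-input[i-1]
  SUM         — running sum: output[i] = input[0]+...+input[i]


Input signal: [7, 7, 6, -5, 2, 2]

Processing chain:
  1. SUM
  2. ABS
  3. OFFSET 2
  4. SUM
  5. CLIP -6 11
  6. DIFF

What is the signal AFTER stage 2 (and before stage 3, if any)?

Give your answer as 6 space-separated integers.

Answer: 7 14 20 15 17 19

Derivation:
Input: [7, 7, 6, -5, 2, 2]
Stage 1 (SUM): sum[0..0]=7, sum[0..1]=14, sum[0..2]=20, sum[0..3]=15, sum[0..4]=17, sum[0..5]=19 -> [7, 14, 20, 15, 17, 19]
Stage 2 (ABS): |7|=7, |14|=14, |20|=20, |15|=15, |17|=17, |19|=19 -> [7, 14, 20, 15, 17, 19]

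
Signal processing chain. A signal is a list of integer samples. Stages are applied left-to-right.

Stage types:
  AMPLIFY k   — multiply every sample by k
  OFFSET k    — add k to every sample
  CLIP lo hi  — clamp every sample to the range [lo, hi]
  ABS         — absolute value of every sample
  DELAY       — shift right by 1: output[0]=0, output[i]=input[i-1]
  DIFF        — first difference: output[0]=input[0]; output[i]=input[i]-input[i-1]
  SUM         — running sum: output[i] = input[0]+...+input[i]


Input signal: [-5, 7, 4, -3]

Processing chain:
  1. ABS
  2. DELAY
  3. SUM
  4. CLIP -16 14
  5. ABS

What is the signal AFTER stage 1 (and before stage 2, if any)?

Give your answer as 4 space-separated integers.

Answer: 5 7 4 3

Derivation:
Input: [-5, 7, 4, -3]
Stage 1 (ABS): |-5|=5, |7|=7, |4|=4, |-3|=3 -> [5, 7, 4, 3]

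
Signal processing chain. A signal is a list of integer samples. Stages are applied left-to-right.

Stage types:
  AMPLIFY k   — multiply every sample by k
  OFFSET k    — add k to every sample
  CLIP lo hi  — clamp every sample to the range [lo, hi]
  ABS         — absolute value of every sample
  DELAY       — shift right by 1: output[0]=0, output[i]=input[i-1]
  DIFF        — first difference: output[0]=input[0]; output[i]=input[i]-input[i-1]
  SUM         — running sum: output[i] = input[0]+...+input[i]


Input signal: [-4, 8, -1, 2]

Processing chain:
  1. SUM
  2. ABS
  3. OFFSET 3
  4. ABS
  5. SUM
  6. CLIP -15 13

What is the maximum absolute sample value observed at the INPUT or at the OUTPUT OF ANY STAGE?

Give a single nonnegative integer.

Answer: 28

Derivation:
Input: [-4, 8, -1, 2] (max |s|=8)
Stage 1 (SUM): sum[0..0]=-4, sum[0..1]=4, sum[0..2]=3, sum[0..3]=5 -> [-4, 4, 3, 5] (max |s|=5)
Stage 2 (ABS): |-4|=4, |4|=4, |3|=3, |5|=5 -> [4, 4, 3, 5] (max |s|=5)
Stage 3 (OFFSET 3): 4+3=7, 4+3=7, 3+3=6, 5+3=8 -> [7, 7, 6, 8] (max |s|=8)
Stage 4 (ABS): |7|=7, |7|=7, |6|=6, |8|=8 -> [7, 7, 6, 8] (max |s|=8)
Stage 5 (SUM): sum[0..0]=7, sum[0..1]=14, sum[0..2]=20, sum[0..3]=28 -> [7, 14, 20, 28] (max |s|=28)
Stage 6 (CLIP -15 13): clip(7,-15,13)=7, clip(14,-15,13)=13, clip(20,-15,13)=13, clip(28,-15,13)=13 -> [7, 13, 13, 13] (max |s|=13)
Overall max amplitude: 28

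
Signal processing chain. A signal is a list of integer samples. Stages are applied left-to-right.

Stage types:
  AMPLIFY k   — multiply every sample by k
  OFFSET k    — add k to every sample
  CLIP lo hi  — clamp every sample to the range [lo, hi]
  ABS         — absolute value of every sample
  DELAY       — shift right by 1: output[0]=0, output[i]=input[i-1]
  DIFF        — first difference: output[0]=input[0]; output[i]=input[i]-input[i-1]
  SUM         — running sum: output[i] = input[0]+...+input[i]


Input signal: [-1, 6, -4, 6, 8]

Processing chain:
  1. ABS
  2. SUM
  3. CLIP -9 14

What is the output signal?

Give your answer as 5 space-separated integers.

Input: [-1, 6, -4, 6, 8]
Stage 1 (ABS): |-1|=1, |6|=6, |-4|=4, |6|=6, |8|=8 -> [1, 6, 4, 6, 8]
Stage 2 (SUM): sum[0..0]=1, sum[0..1]=7, sum[0..2]=11, sum[0..3]=17, sum[0..4]=25 -> [1, 7, 11, 17, 25]
Stage 3 (CLIP -9 14): clip(1,-9,14)=1, clip(7,-9,14)=7, clip(11,-9,14)=11, clip(17,-9,14)=14, clip(25,-9,14)=14 -> [1, 7, 11, 14, 14]

Answer: 1 7 11 14 14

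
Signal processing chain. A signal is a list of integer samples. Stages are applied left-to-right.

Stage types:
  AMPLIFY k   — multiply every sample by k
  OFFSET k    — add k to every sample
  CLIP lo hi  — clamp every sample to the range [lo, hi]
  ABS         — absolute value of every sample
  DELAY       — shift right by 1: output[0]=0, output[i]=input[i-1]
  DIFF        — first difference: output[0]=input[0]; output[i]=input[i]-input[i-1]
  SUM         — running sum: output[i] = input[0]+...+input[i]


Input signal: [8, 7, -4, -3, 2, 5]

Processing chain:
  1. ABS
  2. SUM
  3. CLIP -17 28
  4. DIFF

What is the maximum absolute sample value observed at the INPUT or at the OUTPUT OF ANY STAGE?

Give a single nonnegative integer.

Answer: 29

Derivation:
Input: [8, 7, -4, -3, 2, 5] (max |s|=8)
Stage 1 (ABS): |8|=8, |7|=7, |-4|=4, |-3|=3, |2|=2, |5|=5 -> [8, 7, 4, 3, 2, 5] (max |s|=8)
Stage 2 (SUM): sum[0..0]=8, sum[0..1]=15, sum[0..2]=19, sum[0..3]=22, sum[0..4]=24, sum[0..5]=29 -> [8, 15, 19, 22, 24, 29] (max |s|=29)
Stage 3 (CLIP -17 28): clip(8,-17,28)=8, clip(15,-17,28)=15, clip(19,-17,28)=19, clip(22,-17,28)=22, clip(24,-17,28)=24, clip(29,-17,28)=28 -> [8, 15, 19, 22, 24, 28] (max |s|=28)
Stage 4 (DIFF): s[0]=8, 15-8=7, 19-15=4, 22-19=3, 24-22=2, 28-24=4 -> [8, 7, 4, 3, 2, 4] (max |s|=8)
Overall max amplitude: 29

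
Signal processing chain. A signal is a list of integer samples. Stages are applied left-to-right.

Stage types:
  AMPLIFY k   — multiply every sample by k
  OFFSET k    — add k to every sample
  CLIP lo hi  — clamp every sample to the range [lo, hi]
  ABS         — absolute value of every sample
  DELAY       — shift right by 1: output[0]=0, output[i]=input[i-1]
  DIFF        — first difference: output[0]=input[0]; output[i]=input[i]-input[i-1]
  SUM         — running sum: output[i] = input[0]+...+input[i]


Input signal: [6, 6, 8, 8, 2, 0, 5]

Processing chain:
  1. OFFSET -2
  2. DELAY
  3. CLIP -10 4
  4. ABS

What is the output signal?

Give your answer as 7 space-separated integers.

Answer: 0 4 4 4 4 0 2

Derivation:
Input: [6, 6, 8, 8, 2, 0, 5]
Stage 1 (OFFSET -2): 6+-2=4, 6+-2=4, 8+-2=6, 8+-2=6, 2+-2=0, 0+-2=-2, 5+-2=3 -> [4, 4, 6, 6, 0, -2, 3]
Stage 2 (DELAY): [0, 4, 4, 6, 6, 0, -2] = [0, 4, 4, 6, 6, 0, -2] -> [0, 4, 4, 6, 6, 0, -2]
Stage 3 (CLIP -10 4): clip(0,-10,4)=0, clip(4,-10,4)=4, clip(4,-10,4)=4, clip(6,-10,4)=4, clip(6,-10,4)=4, clip(0,-10,4)=0, clip(-2,-10,4)=-2 -> [0, 4, 4, 4, 4, 0, -2]
Stage 4 (ABS): |0|=0, |4|=4, |4|=4, |4|=4, |4|=4, |0|=0, |-2|=2 -> [0, 4, 4, 4, 4, 0, 2]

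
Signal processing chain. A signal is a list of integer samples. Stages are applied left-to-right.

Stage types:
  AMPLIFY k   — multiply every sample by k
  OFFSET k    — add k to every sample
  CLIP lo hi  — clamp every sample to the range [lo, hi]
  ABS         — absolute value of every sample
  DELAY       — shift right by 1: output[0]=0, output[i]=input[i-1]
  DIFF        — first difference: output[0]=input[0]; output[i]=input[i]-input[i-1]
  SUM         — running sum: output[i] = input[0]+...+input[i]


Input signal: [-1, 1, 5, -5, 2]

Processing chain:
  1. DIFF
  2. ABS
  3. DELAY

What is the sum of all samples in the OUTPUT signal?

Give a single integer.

Input: [-1, 1, 5, -5, 2]
Stage 1 (DIFF): s[0]=-1, 1--1=2, 5-1=4, -5-5=-10, 2--5=7 -> [-1, 2, 4, -10, 7]
Stage 2 (ABS): |-1|=1, |2|=2, |4|=4, |-10|=10, |7|=7 -> [1, 2, 4, 10, 7]
Stage 3 (DELAY): [0, 1, 2, 4, 10] = [0, 1, 2, 4, 10] -> [0, 1, 2, 4, 10]
Output sum: 17

Answer: 17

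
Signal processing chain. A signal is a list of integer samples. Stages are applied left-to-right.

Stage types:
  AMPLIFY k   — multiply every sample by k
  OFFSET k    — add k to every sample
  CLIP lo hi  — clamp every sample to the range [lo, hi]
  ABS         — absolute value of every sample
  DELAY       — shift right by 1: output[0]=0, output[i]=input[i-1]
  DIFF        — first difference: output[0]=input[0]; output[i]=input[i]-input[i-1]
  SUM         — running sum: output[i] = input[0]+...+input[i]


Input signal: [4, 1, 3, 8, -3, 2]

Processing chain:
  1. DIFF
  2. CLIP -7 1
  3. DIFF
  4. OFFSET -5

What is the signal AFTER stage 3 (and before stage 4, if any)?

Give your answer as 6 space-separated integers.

Input: [4, 1, 3, 8, -3, 2]
Stage 1 (DIFF): s[0]=4, 1-4=-3, 3-1=2, 8-3=5, -3-8=-11, 2--3=5 -> [4, -3, 2, 5, -11, 5]
Stage 2 (CLIP -7 1): clip(4,-7,1)=1, clip(-3,-7,1)=-3, clip(2,-7,1)=1, clip(5,-7,1)=1, clip(-11,-7,1)=-7, clip(5,-7,1)=1 -> [1, -3, 1, 1, -7, 1]
Stage 3 (DIFF): s[0]=1, -3-1=-4, 1--3=4, 1-1=0, -7-1=-8, 1--7=8 -> [1, -4, 4, 0, -8, 8]

Answer: 1 -4 4 0 -8 8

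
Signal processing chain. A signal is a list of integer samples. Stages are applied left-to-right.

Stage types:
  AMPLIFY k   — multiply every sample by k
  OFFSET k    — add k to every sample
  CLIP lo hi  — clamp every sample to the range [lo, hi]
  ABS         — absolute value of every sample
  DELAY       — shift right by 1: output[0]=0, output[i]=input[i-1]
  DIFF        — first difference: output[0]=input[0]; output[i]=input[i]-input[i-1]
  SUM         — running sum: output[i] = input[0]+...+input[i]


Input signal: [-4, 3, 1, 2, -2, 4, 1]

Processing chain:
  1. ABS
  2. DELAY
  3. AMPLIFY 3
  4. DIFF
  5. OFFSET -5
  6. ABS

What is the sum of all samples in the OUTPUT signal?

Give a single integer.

Answer: 39

Derivation:
Input: [-4, 3, 1, 2, -2, 4, 1]
Stage 1 (ABS): |-4|=4, |3|=3, |1|=1, |2|=2, |-2|=2, |4|=4, |1|=1 -> [4, 3, 1, 2, 2, 4, 1]
Stage 2 (DELAY): [0, 4, 3, 1, 2, 2, 4] = [0, 4, 3, 1, 2, 2, 4] -> [0, 4, 3, 1, 2, 2, 4]
Stage 3 (AMPLIFY 3): 0*3=0, 4*3=12, 3*3=9, 1*3=3, 2*3=6, 2*3=6, 4*3=12 -> [0, 12, 9, 3, 6, 6, 12]
Stage 4 (DIFF): s[0]=0, 12-0=12, 9-12=-3, 3-9=-6, 6-3=3, 6-6=0, 12-6=6 -> [0, 12, -3, -6, 3, 0, 6]
Stage 5 (OFFSET -5): 0+-5=-5, 12+-5=7, -3+-5=-8, -6+-5=-11, 3+-5=-2, 0+-5=-5, 6+-5=1 -> [-5, 7, -8, -11, -2, -5, 1]
Stage 6 (ABS): |-5|=5, |7|=7, |-8|=8, |-11|=11, |-2|=2, |-5|=5, |1|=1 -> [5, 7, 8, 11, 2, 5, 1]
Output sum: 39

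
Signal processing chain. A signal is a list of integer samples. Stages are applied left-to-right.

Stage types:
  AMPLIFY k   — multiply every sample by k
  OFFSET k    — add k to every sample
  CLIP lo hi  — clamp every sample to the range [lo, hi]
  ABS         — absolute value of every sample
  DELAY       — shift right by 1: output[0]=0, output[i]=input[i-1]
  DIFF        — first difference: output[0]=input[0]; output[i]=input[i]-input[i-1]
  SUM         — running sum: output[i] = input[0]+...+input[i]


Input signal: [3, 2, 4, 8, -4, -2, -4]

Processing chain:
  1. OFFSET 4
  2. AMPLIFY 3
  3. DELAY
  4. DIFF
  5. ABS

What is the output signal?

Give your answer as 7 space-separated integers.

Input: [3, 2, 4, 8, -4, -2, -4]
Stage 1 (OFFSET 4): 3+4=7, 2+4=6, 4+4=8, 8+4=12, -4+4=0, -2+4=2, -4+4=0 -> [7, 6, 8, 12, 0, 2, 0]
Stage 2 (AMPLIFY 3): 7*3=21, 6*3=18, 8*3=24, 12*3=36, 0*3=0, 2*3=6, 0*3=0 -> [21, 18, 24, 36, 0, 6, 0]
Stage 3 (DELAY): [0, 21, 18, 24, 36, 0, 6] = [0, 21, 18, 24, 36, 0, 6] -> [0, 21, 18, 24, 36, 0, 6]
Stage 4 (DIFF): s[0]=0, 21-0=21, 18-21=-3, 24-18=6, 36-24=12, 0-36=-36, 6-0=6 -> [0, 21, -3, 6, 12, -36, 6]
Stage 5 (ABS): |0|=0, |21|=21, |-3|=3, |6|=6, |12|=12, |-36|=36, |6|=6 -> [0, 21, 3, 6, 12, 36, 6]

Answer: 0 21 3 6 12 36 6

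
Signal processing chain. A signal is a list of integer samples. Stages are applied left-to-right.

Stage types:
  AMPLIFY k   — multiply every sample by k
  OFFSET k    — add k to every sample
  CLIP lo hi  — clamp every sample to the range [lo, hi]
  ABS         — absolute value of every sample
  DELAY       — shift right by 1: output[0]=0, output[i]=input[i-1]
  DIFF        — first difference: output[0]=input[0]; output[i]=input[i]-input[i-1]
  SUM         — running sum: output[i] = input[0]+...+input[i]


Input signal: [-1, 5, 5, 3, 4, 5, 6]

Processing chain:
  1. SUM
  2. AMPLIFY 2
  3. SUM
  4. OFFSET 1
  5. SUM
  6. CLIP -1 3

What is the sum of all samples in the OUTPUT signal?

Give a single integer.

Answer: 17

Derivation:
Input: [-1, 5, 5, 3, 4, 5, 6]
Stage 1 (SUM): sum[0..0]=-1, sum[0..1]=4, sum[0..2]=9, sum[0..3]=12, sum[0..4]=16, sum[0..5]=21, sum[0..6]=27 -> [-1, 4, 9, 12, 16, 21, 27]
Stage 2 (AMPLIFY 2): -1*2=-2, 4*2=8, 9*2=18, 12*2=24, 16*2=32, 21*2=42, 27*2=54 -> [-2, 8, 18, 24, 32, 42, 54]
Stage 3 (SUM): sum[0..0]=-2, sum[0..1]=6, sum[0..2]=24, sum[0..3]=48, sum[0..4]=80, sum[0..5]=122, sum[0..6]=176 -> [-2, 6, 24, 48, 80, 122, 176]
Stage 4 (OFFSET 1): -2+1=-1, 6+1=7, 24+1=25, 48+1=49, 80+1=81, 122+1=123, 176+1=177 -> [-1, 7, 25, 49, 81, 123, 177]
Stage 5 (SUM): sum[0..0]=-1, sum[0..1]=6, sum[0..2]=31, sum[0..3]=80, sum[0..4]=161, sum[0..5]=284, sum[0..6]=461 -> [-1, 6, 31, 80, 161, 284, 461]
Stage 6 (CLIP -1 3): clip(-1,-1,3)=-1, clip(6,-1,3)=3, clip(31,-1,3)=3, clip(80,-1,3)=3, clip(161,-1,3)=3, clip(284,-1,3)=3, clip(461,-1,3)=3 -> [-1, 3, 3, 3, 3, 3, 3]
Output sum: 17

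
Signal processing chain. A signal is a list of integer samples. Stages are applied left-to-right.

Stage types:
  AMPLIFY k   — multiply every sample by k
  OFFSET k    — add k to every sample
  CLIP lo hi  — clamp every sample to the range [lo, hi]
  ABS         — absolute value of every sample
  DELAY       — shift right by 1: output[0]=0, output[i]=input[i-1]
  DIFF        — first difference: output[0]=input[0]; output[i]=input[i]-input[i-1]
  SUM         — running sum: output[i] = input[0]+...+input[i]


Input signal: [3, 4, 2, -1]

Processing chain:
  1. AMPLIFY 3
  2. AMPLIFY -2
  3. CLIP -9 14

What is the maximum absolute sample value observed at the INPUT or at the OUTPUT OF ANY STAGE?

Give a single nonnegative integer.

Answer: 24

Derivation:
Input: [3, 4, 2, -1] (max |s|=4)
Stage 1 (AMPLIFY 3): 3*3=9, 4*3=12, 2*3=6, -1*3=-3 -> [9, 12, 6, -3] (max |s|=12)
Stage 2 (AMPLIFY -2): 9*-2=-18, 12*-2=-24, 6*-2=-12, -3*-2=6 -> [-18, -24, -12, 6] (max |s|=24)
Stage 3 (CLIP -9 14): clip(-18,-9,14)=-9, clip(-24,-9,14)=-9, clip(-12,-9,14)=-9, clip(6,-9,14)=6 -> [-9, -9, -9, 6] (max |s|=9)
Overall max amplitude: 24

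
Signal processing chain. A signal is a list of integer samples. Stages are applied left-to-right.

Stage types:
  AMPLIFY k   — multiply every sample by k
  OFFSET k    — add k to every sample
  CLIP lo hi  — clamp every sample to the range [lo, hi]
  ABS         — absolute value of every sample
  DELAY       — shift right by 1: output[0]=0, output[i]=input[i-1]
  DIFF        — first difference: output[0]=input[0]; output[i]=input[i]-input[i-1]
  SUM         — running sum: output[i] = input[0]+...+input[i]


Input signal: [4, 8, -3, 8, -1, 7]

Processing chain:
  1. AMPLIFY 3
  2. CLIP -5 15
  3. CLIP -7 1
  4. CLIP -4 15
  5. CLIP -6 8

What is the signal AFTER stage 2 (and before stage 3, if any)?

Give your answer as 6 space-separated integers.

Input: [4, 8, -3, 8, -1, 7]
Stage 1 (AMPLIFY 3): 4*3=12, 8*3=24, -3*3=-9, 8*3=24, -1*3=-3, 7*3=21 -> [12, 24, -9, 24, -3, 21]
Stage 2 (CLIP -5 15): clip(12,-5,15)=12, clip(24,-5,15)=15, clip(-9,-5,15)=-5, clip(24,-5,15)=15, clip(-3,-5,15)=-3, clip(21,-5,15)=15 -> [12, 15, -5, 15, -3, 15]

Answer: 12 15 -5 15 -3 15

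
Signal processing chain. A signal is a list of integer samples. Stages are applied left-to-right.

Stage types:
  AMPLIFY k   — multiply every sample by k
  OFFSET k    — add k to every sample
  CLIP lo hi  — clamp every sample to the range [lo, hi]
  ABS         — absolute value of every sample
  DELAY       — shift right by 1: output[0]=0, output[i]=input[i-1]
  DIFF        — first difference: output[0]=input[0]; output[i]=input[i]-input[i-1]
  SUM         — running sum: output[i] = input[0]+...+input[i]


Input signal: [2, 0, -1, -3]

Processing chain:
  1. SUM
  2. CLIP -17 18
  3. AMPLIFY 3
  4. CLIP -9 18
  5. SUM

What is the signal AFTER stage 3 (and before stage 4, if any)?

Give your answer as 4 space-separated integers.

Answer: 6 6 3 -6

Derivation:
Input: [2, 0, -1, -3]
Stage 1 (SUM): sum[0..0]=2, sum[0..1]=2, sum[0..2]=1, sum[0..3]=-2 -> [2, 2, 1, -2]
Stage 2 (CLIP -17 18): clip(2,-17,18)=2, clip(2,-17,18)=2, clip(1,-17,18)=1, clip(-2,-17,18)=-2 -> [2, 2, 1, -2]
Stage 3 (AMPLIFY 3): 2*3=6, 2*3=6, 1*3=3, -2*3=-6 -> [6, 6, 3, -6]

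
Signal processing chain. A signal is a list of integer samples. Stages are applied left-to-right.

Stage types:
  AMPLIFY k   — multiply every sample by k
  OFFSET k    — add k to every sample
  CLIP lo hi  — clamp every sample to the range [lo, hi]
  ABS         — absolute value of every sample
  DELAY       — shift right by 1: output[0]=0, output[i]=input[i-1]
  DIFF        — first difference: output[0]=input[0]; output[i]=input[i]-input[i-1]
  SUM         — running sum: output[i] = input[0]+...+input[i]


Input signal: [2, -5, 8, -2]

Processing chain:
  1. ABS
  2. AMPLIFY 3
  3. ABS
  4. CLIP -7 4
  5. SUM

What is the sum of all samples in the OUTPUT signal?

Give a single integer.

Answer: 40

Derivation:
Input: [2, -5, 8, -2]
Stage 1 (ABS): |2|=2, |-5|=5, |8|=8, |-2|=2 -> [2, 5, 8, 2]
Stage 2 (AMPLIFY 3): 2*3=6, 5*3=15, 8*3=24, 2*3=6 -> [6, 15, 24, 6]
Stage 3 (ABS): |6|=6, |15|=15, |24|=24, |6|=6 -> [6, 15, 24, 6]
Stage 4 (CLIP -7 4): clip(6,-7,4)=4, clip(15,-7,4)=4, clip(24,-7,4)=4, clip(6,-7,4)=4 -> [4, 4, 4, 4]
Stage 5 (SUM): sum[0..0]=4, sum[0..1]=8, sum[0..2]=12, sum[0..3]=16 -> [4, 8, 12, 16]
Output sum: 40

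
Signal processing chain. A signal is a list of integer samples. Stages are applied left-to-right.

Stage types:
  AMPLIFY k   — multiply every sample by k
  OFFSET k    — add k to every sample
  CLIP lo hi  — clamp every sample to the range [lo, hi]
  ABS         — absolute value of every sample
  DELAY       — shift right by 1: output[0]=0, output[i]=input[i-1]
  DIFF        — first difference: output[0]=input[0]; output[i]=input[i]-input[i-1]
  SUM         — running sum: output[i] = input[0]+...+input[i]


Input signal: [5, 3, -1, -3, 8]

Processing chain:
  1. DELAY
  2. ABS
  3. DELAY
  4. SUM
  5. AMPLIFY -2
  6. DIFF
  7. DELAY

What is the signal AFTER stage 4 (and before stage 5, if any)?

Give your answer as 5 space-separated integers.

Answer: 0 0 5 8 9

Derivation:
Input: [5, 3, -1, -3, 8]
Stage 1 (DELAY): [0, 5, 3, -1, -3] = [0, 5, 3, -1, -3] -> [0, 5, 3, -1, -3]
Stage 2 (ABS): |0|=0, |5|=5, |3|=3, |-1|=1, |-3|=3 -> [0, 5, 3, 1, 3]
Stage 3 (DELAY): [0, 0, 5, 3, 1] = [0, 0, 5, 3, 1] -> [0, 0, 5, 3, 1]
Stage 4 (SUM): sum[0..0]=0, sum[0..1]=0, sum[0..2]=5, sum[0..3]=8, sum[0..4]=9 -> [0, 0, 5, 8, 9]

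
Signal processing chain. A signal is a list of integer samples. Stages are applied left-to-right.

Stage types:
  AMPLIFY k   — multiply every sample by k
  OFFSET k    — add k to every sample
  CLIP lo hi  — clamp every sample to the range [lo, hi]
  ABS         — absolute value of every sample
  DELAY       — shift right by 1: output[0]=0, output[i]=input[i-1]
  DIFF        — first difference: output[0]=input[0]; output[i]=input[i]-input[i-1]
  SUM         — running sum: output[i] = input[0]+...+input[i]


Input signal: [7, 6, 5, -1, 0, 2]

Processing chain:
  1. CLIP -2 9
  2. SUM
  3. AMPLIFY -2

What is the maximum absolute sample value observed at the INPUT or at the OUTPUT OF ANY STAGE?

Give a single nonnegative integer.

Input: [7, 6, 5, -1, 0, 2] (max |s|=7)
Stage 1 (CLIP -2 9): clip(7,-2,9)=7, clip(6,-2,9)=6, clip(5,-2,9)=5, clip(-1,-2,9)=-1, clip(0,-2,9)=0, clip(2,-2,9)=2 -> [7, 6, 5, -1, 0, 2] (max |s|=7)
Stage 2 (SUM): sum[0..0]=7, sum[0..1]=13, sum[0..2]=18, sum[0..3]=17, sum[0..4]=17, sum[0..5]=19 -> [7, 13, 18, 17, 17, 19] (max |s|=19)
Stage 3 (AMPLIFY -2): 7*-2=-14, 13*-2=-26, 18*-2=-36, 17*-2=-34, 17*-2=-34, 19*-2=-38 -> [-14, -26, -36, -34, -34, -38] (max |s|=38)
Overall max amplitude: 38

Answer: 38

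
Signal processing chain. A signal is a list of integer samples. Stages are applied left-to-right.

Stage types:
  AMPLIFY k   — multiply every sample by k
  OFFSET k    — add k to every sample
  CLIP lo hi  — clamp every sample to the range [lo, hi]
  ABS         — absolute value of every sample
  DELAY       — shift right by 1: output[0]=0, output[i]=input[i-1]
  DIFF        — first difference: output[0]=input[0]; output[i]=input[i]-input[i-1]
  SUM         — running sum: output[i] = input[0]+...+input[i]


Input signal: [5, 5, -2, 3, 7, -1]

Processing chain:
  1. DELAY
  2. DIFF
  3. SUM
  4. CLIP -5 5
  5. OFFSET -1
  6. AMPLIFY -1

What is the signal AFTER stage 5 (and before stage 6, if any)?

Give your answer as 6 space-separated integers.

Answer: -1 4 4 -3 2 4

Derivation:
Input: [5, 5, -2, 3, 7, -1]
Stage 1 (DELAY): [0, 5, 5, -2, 3, 7] = [0, 5, 5, -2, 3, 7] -> [0, 5, 5, -2, 3, 7]
Stage 2 (DIFF): s[0]=0, 5-0=5, 5-5=0, -2-5=-7, 3--2=5, 7-3=4 -> [0, 5, 0, -7, 5, 4]
Stage 3 (SUM): sum[0..0]=0, sum[0..1]=5, sum[0..2]=5, sum[0..3]=-2, sum[0..4]=3, sum[0..5]=7 -> [0, 5, 5, -2, 3, 7]
Stage 4 (CLIP -5 5): clip(0,-5,5)=0, clip(5,-5,5)=5, clip(5,-5,5)=5, clip(-2,-5,5)=-2, clip(3,-5,5)=3, clip(7,-5,5)=5 -> [0, 5, 5, -2, 3, 5]
Stage 5 (OFFSET -1): 0+-1=-1, 5+-1=4, 5+-1=4, -2+-1=-3, 3+-1=2, 5+-1=4 -> [-1, 4, 4, -3, 2, 4]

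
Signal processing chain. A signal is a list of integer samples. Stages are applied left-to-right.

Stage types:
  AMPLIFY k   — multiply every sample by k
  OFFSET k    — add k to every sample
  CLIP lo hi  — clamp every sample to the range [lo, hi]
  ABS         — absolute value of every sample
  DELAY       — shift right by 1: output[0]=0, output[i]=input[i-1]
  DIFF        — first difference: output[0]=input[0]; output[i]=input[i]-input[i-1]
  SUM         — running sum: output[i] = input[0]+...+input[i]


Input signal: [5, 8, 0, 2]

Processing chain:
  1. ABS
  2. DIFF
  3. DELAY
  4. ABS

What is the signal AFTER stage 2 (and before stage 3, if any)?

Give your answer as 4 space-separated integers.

Input: [5, 8, 0, 2]
Stage 1 (ABS): |5|=5, |8|=8, |0|=0, |2|=2 -> [5, 8, 0, 2]
Stage 2 (DIFF): s[0]=5, 8-5=3, 0-8=-8, 2-0=2 -> [5, 3, -8, 2]

Answer: 5 3 -8 2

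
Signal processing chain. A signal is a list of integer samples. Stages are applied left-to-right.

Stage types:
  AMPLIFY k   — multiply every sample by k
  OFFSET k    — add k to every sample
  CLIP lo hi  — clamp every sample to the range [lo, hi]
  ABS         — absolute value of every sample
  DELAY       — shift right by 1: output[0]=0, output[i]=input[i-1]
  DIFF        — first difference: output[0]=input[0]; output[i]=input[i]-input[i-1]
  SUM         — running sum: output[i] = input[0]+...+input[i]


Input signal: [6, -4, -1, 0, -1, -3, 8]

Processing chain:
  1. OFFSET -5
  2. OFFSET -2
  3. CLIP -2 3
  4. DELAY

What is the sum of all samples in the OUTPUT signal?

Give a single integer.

Input: [6, -4, -1, 0, -1, -3, 8]
Stage 1 (OFFSET -5): 6+-5=1, -4+-5=-9, -1+-5=-6, 0+-5=-5, -1+-5=-6, -3+-5=-8, 8+-5=3 -> [1, -9, -6, -5, -6, -8, 3]
Stage 2 (OFFSET -2): 1+-2=-1, -9+-2=-11, -6+-2=-8, -5+-2=-7, -6+-2=-8, -8+-2=-10, 3+-2=1 -> [-1, -11, -8, -7, -8, -10, 1]
Stage 3 (CLIP -2 3): clip(-1,-2,3)=-1, clip(-11,-2,3)=-2, clip(-8,-2,3)=-2, clip(-7,-2,3)=-2, clip(-8,-2,3)=-2, clip(-10,-2,3)=-2, clip(1,-2,3)=1 -> [-1, -2, -2, -2, -2, -2, 1]
Stage 4 (DELAY): [0, -1, -2, -2, -2, -2, -2] = [0, -1, -2, -2, -2, -2, -2] -> [0, -1, -2, -2, -2, -2, -2]
Output sum: -11

Answer: -11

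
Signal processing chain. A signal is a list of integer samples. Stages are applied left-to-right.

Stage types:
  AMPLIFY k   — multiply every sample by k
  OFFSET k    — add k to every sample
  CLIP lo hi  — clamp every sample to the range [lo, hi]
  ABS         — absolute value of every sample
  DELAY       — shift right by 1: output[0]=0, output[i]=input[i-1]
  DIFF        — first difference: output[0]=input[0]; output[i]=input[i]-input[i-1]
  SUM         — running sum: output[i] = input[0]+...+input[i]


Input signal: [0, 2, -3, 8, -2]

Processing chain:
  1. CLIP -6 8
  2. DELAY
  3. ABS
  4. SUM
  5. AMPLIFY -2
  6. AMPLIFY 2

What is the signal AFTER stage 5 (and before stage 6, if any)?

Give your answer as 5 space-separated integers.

Input: [0, 2, -3, 8, -2]
Stage 1 (CLIP -6 8): clip(0,-6,8)=0, clip(2,-6,8)=2, clip(-3,-6,8)=-3, clip(8,-6,8)=8, clip(-2,-6,8)=-2 -> [0, 2, -3, 8, -2]
Stage 2 (DELAY): [0, 0, 2, -3, 8] = [0, 0, 2, -3, 8] -> [0, 0, 2, -3, 8]
Stage 3 (ABS): |0|=0, |0|=0, |2|=2, |-3|=3, |8|=8 -> [0, 0, 2, 3, 8]
Stage 4 (SUM): sum[0..0]=0, sum[0..1]=0, sum[0..2]=2, sum[0..3]=5, sum[0..4]=13 -> [0, 0, 2, 5, 13]
Stage 5 (AMPLIFY -2): 0*-2=0, 0*-2=0, 2*-2=-4, 5*-2=-10, 13*-2=-26 -> [0, 0, -4, -10, -26]

Answer: 0 0 -4 -10 -26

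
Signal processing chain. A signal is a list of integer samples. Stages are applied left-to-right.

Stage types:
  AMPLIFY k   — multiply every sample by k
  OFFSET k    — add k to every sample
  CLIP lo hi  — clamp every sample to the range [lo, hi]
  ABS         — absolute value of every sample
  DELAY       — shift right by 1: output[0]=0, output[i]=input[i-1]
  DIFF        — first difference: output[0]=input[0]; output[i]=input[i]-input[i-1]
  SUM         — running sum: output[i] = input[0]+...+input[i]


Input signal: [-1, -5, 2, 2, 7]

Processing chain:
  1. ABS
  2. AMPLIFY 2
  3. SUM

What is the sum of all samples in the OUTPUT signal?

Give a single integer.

Input: [-1, -5, 2, 2, 7]
Stage 1 (ABS): |-1|=1, |-5|=5, |2|=2, |2|=2, |7|=7 -> [1, 5, 2, 2, 7]
Stage 2 (AMPLIFY 2): 1*2=2, 5*2=10, 2*2=4, 2*2=4, 7*2=14 -> [2, 10, 4, 4, 14]
Stage 3 (SUM): sum[0..0]=2, sum[0..1]=12, sum[0..2]=16, sum[0..3]=20, sum[0..4]=34 -> [2, 12, 16, 20, 34]
Output sum: 84

Answer: 84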